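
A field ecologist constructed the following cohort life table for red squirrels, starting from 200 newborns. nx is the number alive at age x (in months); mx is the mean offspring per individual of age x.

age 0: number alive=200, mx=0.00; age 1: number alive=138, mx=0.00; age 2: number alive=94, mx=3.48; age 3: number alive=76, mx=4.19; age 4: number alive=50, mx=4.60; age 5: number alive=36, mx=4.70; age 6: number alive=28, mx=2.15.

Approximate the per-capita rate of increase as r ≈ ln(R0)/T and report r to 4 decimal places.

0.5054

lx = nx/n0 = nx/200: 1, 0.69, 0.47, 0.38, 0.25, 0.18, 0.14
R0 = Σ lx·mx = 0 + 0 + 1.6356 + 1.5922 + 1.15 + 0.846 + 0.301 = 5.5248
Σ x·lx·mx = 18.6838; T = 18.6838/5.5248 = 3.38181…
r ≈ ln(R0)/T = ln(5.5248)/3.38181… = 0.505424… → 0.5054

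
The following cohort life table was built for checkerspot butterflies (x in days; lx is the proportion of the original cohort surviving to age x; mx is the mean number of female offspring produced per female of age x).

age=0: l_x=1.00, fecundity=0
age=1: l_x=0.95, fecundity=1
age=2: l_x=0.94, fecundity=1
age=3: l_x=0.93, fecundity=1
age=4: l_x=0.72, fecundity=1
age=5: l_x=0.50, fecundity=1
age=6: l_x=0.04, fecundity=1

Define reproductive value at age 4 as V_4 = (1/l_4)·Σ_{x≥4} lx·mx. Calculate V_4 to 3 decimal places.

lx·mx for x ≥ 4: 0.72, 0.5, 0.04 → sum = 1.26
V_4 = 1.26 / l_4 = 1.26 / 0.72 = 1.75 → 1.750

1.750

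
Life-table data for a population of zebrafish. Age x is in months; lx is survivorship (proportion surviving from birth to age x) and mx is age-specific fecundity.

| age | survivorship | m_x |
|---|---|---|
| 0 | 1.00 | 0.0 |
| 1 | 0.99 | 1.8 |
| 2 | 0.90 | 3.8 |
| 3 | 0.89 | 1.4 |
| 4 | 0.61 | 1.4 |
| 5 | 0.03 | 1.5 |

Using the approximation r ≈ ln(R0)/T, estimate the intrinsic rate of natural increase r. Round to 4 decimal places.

0.9157

R0 = Σ lx·mx = 0 + 1.782 + 3.42 + 1.246 + 0.854 + 0.045 = 7.347
Σ x·lx·mx = 16.001; T = 16.001/7.347 = 2.1779…
r ≈ ln(R0)/T = ln(7.347)/2.1779… = 0.915697… → 0.9157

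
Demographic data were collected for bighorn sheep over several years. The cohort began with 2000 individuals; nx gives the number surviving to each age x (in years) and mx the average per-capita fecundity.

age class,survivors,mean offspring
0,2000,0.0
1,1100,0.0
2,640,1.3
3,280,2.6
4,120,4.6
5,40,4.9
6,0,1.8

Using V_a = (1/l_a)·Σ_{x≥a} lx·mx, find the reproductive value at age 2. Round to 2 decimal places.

3.61

lx = nx/n0 = nx/2000: 1, 0.55, 0.32, 0.14, 0.06, 0.02, 0
lx·mx for x ≥ 2: 0.416, 0.364, 0.276, 0.098, 0 → sum = 1.154
V_2 = 1.154 / l_2 = 1.154 / 0.32 = 3.60625 → 3.61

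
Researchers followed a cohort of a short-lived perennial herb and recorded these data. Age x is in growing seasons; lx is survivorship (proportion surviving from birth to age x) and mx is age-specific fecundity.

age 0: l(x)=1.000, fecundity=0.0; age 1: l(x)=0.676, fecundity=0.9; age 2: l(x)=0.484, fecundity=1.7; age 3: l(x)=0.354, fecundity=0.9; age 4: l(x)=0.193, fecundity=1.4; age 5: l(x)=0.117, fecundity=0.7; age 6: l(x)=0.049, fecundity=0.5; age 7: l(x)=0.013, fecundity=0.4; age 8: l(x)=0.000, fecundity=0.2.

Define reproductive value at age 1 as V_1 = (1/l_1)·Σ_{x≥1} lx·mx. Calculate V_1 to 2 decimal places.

3.15

lx·mx for x ≥ 1: 0.6084, 0.8228, 0.3186, 0.2702, 0.0819, 0.0245, 0.0052, 0 → sum = 2.1316
V_1 = 2.1316 / l_1 = 2.1316 / 0.676 = 3.153254… → 3.15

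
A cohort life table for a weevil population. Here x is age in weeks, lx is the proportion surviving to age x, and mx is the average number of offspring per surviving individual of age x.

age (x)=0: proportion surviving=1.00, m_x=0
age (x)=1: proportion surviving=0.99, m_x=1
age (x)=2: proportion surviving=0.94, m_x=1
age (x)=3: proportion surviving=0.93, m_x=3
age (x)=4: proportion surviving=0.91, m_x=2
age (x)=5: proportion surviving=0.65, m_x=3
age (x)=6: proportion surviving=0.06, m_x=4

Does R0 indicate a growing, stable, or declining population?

R0 = Σ lx·mx = 0 + 0.99 + 0.94 + 2.79 + 1.82 + 1.95 + 0.24 = 8.73
R0 > 1, so the population is growing.

growing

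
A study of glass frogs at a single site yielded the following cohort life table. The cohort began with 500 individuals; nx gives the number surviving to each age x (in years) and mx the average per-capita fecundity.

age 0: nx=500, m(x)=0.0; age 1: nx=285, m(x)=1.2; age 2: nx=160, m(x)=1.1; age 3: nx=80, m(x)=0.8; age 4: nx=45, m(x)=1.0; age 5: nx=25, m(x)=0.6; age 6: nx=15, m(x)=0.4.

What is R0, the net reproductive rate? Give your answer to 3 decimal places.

1.296

lx = nx/n0 = nx/500: 1, 0.57, 0.32, 0.16, 0.09, 0.05, 0.03
lx·mx by age: 0, 0.684, 0.352, 0.128, 0.09, 0.03, 0.012
R0 = Σ lx·mx = 1.296 → 1.296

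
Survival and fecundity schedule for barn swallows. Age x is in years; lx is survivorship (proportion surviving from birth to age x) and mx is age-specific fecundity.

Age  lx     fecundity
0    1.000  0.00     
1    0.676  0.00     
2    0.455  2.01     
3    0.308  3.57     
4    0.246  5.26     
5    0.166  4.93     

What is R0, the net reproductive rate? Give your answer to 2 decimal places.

lx·mx by age: 0, 0, 0.91455, 1.09956, 1.29396, 0.81838
R0 = Σ lx·mx = 4.12645 → 4.13

4.13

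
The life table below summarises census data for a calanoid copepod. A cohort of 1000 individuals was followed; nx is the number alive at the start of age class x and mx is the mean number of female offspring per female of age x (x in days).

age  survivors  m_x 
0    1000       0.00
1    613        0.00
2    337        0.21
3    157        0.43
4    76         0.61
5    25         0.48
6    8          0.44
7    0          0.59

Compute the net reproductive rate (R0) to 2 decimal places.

0.20

lx = nx/n0 = nx/1000: 1, 0.613, 0.337, 0.157, 0.076, 0.025, 0.008, 0
lx·mx by age: 0, 0, 0.07077, 0.06751, 0.04636, 0.012, 0.00352, 0
R0 = Σ lx·mx = 0.20016 → 0.20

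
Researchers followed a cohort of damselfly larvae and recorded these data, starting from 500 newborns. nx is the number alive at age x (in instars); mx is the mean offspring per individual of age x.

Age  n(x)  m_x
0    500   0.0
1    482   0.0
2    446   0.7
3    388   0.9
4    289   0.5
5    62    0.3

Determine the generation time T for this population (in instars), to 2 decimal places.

2.84

lx = nx/n0 = nx/500: 1, 0.964, 0.892, 0.776, 0.578, 0.124
lx·mx: 0, 0, 0.6244, 0.6984, 0.289, 0.0372 → R0 = 1.649
x·lx·mx: 0, 0, 1.2488, 2.0952, 1.156, 0.186 → Σ = 4.686
T = 4.686 / 1.649 = 2.841722… → 2.84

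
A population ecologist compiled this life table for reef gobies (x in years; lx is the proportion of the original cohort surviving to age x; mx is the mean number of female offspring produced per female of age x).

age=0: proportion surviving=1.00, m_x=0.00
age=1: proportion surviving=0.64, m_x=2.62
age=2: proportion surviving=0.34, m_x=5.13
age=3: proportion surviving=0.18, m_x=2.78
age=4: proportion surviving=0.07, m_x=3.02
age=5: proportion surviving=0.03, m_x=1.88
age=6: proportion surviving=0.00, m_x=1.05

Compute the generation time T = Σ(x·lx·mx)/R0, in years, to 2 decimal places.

lx·mx: 0, 1.6768, 1.7442, 0.5004, 0.2114, 0.0564, 0 → R0 = 4.1892
x·lx·mx: 0, 1.6768, 3.4884, 1.5012, 0.8456, 0.282, 0 → Σ = 7.794
T = 7.794 / 4.1892 = 1.860498… → 1.86

1.86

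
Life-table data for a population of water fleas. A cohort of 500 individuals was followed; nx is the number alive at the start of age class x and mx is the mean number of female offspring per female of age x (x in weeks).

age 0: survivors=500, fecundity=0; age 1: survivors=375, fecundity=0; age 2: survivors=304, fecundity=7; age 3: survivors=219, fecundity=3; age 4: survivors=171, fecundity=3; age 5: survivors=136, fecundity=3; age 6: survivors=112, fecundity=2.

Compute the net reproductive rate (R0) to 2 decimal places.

7.86

lx = nx/n0 = nx/500: 1, 0.75, 0.608, 0.438, 0.342, 0.272, 0.224
lx·mx by age: 0, 0, 4.256, 1.314, 1.026, 0.816, 0.448
R0 = Σ lx·mx = 7.86 → 7.86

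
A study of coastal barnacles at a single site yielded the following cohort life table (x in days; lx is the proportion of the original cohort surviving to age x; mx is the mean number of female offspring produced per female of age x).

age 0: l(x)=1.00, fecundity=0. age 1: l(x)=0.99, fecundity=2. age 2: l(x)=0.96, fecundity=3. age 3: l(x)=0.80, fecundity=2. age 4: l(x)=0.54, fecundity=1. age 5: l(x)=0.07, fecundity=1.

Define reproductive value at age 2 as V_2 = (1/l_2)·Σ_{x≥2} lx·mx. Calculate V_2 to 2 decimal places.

5.30

lx·mx for x ≥ 2: 2.88, 1.6, 0.54, 0.07 → sum = 5.09
V_2 = 5.09 / l_2 = 5.09 / 0.96 = 5.302083… → 5.30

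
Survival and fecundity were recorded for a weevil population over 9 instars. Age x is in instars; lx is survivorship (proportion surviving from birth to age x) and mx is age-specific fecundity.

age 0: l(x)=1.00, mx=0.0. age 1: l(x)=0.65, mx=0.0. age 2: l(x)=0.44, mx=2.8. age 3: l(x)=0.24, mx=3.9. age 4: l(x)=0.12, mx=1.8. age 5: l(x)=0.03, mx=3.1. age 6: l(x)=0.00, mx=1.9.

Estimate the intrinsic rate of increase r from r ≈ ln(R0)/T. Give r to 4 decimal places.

R0 = Σ lx·mx = 0 + 0 + 1.232 + 0.936 + 0.216 + 0.093 + 0 = 2.477
Σ x·lx·mx = 6.601; T = 6.601/2.477 = 2.66492…
r ≈ ln(R0)/T = ln(2.477)/2.66492… = 0.340366… → 0.3404

0.3404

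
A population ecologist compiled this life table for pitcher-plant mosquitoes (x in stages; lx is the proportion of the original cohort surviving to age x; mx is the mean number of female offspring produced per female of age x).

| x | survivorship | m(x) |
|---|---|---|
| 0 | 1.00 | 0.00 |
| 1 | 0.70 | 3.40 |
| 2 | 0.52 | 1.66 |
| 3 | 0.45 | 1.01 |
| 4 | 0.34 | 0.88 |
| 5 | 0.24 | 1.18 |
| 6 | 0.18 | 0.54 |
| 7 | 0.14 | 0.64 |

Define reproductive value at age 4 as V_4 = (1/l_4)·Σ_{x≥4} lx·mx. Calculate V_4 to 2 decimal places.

lx·mx for x ≥ 4: 0.2992, 0.2832, 0.0972, 0.0896 → sum = 0.7692
V_4 = 0.7692 / l_4 = 0.7692 / 0.34 = 2.262353… → 2.26

2.26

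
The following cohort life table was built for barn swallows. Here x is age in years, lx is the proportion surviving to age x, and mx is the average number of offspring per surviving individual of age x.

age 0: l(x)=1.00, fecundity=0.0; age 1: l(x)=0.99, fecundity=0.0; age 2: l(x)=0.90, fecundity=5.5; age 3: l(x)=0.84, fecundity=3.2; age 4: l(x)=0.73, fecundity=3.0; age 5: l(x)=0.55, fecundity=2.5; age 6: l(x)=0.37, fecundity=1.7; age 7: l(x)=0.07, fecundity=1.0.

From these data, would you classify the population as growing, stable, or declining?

R0 = Σ lx·mx = 0 + 0 + 4.95 + 2.688 + 2.19 + 1.375 + 0.629 + 0.07 = 11.902
R0 > 1, so the population is growing.

growing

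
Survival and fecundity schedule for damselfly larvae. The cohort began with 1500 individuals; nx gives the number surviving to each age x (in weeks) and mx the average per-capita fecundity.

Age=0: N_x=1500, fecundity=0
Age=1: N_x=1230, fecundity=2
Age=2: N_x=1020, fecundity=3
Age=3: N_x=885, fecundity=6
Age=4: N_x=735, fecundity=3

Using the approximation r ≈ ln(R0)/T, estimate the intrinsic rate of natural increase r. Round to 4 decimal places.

0.8456

lx = nx/n0 = nx/1500: 1, 0.82, 0.68, 0.59, 0.49
R0 = Σ lx·mx = 0 + 1.64 + 2.04 + 3.54 + 1.47 = 8.69
Σ x·lx·mx = 22.22; T = 22.22/8.69 = 2.55696…
r ≈ ln(R0)/T = ln(8.69)/2.55696… = 0.845602… → 0.8456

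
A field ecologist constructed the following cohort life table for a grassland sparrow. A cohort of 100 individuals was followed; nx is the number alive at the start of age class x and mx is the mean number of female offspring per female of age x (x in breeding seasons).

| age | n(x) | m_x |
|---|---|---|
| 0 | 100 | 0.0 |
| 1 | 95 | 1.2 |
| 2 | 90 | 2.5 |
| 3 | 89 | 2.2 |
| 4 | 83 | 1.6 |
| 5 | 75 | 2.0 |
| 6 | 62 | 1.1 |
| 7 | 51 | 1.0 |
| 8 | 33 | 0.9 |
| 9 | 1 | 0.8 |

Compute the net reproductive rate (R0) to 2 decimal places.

lx = nx/n0 = nx/100: 1, 0.95, 0.9, 0.89, 0.83, 0.75, 0.62, 0.51, 0.33, 0.01
lx·mx by age: 0, 1.14, 2.25, 1.958, 1.328, 1.5, 0.682, 0.51, 0.297, 0.008
R0 = Σ lx·mx = 9.673 → 9.67

9.67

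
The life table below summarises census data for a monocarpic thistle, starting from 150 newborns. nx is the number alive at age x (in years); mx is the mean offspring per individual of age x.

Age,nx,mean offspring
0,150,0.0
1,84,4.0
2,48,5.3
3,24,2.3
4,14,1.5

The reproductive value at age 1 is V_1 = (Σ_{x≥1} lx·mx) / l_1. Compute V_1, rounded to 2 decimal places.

7.94

lx = nx/n0 = nx/150: 1, 0.56, 0.32, 0.16, 0.09333…
lx·mx for x ≥ 1: 2.24, 1.696, 0.368, 0.14… → sum = 4.444…
V_1 = 4.444… / l_1 = 4.444… / 0.56 = 7.935714… → 7.94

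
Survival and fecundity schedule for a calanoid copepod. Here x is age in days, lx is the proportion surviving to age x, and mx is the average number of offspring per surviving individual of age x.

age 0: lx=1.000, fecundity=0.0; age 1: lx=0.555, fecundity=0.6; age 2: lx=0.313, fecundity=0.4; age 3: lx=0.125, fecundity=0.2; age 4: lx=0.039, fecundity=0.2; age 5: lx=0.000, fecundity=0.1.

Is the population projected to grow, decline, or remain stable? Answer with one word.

declining

R0 = Σ lx·mx = 0 + 0.333 + 0.1252 + 0.025 + 0.0078 + 0 = 0.491
R0 < 1, so the population is declining.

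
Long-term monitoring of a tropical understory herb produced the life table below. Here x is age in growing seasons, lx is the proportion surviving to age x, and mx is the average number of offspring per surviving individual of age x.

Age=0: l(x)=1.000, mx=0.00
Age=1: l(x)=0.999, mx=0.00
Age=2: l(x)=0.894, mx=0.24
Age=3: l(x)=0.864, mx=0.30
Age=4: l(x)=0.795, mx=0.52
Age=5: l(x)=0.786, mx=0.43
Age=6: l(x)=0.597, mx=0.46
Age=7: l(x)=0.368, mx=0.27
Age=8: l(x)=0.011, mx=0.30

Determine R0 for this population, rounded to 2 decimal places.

lx·mx by age: 0, 0, 0.21456, 0.2592, 0.4134, 0.33798, 0.27462, 0.09936, 0.0033
R0 = Σ lx·mx = 1.60242 → 1.60

1.60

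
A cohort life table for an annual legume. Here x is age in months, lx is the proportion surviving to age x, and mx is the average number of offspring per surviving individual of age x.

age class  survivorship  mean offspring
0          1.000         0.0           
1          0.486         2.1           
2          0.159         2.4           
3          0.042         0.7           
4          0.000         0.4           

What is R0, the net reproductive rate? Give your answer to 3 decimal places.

lx·mx by age: 0, 1.0206, 0.3816, 0.0294, 0
R0 = Σ lx·mx = 1.4316 → 1.432

1.432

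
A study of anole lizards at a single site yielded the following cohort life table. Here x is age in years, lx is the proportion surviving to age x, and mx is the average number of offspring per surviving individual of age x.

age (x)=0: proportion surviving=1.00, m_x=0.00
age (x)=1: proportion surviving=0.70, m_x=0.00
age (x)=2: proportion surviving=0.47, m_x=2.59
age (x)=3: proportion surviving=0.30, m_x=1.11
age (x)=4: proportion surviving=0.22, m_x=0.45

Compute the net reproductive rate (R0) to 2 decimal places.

1.65

lx·mx by age: 0, 0, 1.2173, 0.333, 0.099
R0 = Σ lx·mx = 1.6493 → 1.65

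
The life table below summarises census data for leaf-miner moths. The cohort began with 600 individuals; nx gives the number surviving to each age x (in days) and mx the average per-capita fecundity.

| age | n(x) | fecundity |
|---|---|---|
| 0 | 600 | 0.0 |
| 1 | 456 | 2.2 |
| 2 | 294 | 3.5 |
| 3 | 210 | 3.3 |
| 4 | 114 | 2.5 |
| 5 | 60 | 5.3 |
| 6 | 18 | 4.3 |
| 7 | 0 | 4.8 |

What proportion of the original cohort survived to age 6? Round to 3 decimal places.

0.030

l_6 = n_6/n_0 = 18/600 = 0.03 → 0.030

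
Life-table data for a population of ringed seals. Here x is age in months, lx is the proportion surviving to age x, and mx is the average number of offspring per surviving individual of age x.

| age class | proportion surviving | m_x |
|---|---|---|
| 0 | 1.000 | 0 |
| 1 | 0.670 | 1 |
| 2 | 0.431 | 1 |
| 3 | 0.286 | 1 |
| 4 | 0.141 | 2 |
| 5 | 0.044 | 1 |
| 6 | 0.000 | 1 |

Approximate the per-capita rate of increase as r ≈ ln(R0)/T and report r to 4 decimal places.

0.2467

R0 = Σ lx·mx = 0 + 0.67 + 0.431 + 0.286 + 0.282 + 0.044 + 0 = 1.713
Σ x·lx·mx = 3.738; T = 3.738/1.713 = 2.18214…
r ≈ ln(R0)/T = ln(1.713)/2.18214… = 0.24666… → 0.2467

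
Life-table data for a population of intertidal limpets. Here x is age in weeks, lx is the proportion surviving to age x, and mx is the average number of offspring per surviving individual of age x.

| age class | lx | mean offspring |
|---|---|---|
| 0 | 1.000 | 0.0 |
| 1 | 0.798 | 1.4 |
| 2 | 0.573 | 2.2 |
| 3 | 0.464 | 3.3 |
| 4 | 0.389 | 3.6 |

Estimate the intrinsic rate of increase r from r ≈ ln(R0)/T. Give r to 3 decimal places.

0.641

R0 = Σ lx·mx = 0 + 1.1172 + 1.2606 + 1.5312 + 1.4004 = 5.3094
Σ x·lx·mx = 13.8336; T = 13.8336/5.3094 = 2.60549…
r ≈ ln(R0)/T = ln(5.3094)/2.60549… = 0.64075… → 0.641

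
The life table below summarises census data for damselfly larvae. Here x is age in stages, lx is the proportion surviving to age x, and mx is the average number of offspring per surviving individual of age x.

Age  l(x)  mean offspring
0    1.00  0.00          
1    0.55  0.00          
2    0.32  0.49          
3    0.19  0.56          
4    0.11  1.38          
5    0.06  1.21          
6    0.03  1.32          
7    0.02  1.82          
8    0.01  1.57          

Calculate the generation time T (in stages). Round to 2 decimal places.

3.83

lx·mx: 0, 0, 0.1568, 0.1064, 0.1518, 0.0726, 0.0396, 0.0364, 0.0157 → R0 = 0.5793
x·lx·mx: 0, 0, 0.3136, 0.3192, 0.6072, 0.363, 0.2376, 0.2548, 0.1256 → Σ = 2.221
T = 2.221 / 0.5793 = 3.833938… → 3.83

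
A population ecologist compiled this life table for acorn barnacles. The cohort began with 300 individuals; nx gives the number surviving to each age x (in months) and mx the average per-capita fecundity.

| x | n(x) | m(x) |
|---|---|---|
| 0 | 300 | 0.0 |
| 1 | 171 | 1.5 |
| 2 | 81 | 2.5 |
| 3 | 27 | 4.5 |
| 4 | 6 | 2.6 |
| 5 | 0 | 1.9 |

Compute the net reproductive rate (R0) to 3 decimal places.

1.987

lx = nx/n0 = nx/300: 1, 0.57, 0.27, 0.09, 0.02, 0
lx·mx by age: 0, 0.855, 0.675, 0.405, 0.052, 0
R0 = Σ lx·mx = 1.987 → 1.987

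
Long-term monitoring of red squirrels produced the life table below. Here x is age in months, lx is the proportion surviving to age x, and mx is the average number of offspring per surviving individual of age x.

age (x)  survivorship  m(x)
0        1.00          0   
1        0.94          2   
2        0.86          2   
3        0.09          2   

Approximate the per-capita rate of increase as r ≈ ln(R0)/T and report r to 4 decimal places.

0.8577

R0 = Σ lx·mx = 0 + 1.88 + 1.72 + 0.18 = 3.78
Σ x·lx·mx = 5.86; T = 5.86/3.78 = 1.55026…
r ≈ ln(R0)/T = ln(3.78)/1.55026… = 0.85774… → 0.8577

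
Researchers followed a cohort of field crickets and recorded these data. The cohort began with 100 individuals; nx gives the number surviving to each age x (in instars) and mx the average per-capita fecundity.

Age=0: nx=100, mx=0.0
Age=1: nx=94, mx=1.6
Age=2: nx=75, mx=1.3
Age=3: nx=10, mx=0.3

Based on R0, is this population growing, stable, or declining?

growing

lx = nx/n0 = nx/100: 1, 0.94, 0.75, 0.1
R0 = Σ lx·mx = 0 + 1.504 + 0.975 + 0.03 = 2.509
R0 > 1, so the population is growing.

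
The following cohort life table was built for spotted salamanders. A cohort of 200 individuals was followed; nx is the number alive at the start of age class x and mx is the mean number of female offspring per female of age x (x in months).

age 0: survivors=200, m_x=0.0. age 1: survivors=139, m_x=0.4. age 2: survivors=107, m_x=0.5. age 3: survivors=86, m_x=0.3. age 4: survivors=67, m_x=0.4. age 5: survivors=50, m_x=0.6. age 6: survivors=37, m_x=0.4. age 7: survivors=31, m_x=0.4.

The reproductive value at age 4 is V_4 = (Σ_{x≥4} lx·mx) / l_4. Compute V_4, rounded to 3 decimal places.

1.254

lx = nx/n0 = nx/200: 1, 0.695, 0.535, 0.43, 0.335, 0.25, 0.185, 0.155
lx·mx for x ≥ 4: 0.134, 0.15, 0.074, 0.062 → sum = 0.42
V_4 = 0.42 / l_4 = 0.42 / 0.335 = 1.253731… → 1.254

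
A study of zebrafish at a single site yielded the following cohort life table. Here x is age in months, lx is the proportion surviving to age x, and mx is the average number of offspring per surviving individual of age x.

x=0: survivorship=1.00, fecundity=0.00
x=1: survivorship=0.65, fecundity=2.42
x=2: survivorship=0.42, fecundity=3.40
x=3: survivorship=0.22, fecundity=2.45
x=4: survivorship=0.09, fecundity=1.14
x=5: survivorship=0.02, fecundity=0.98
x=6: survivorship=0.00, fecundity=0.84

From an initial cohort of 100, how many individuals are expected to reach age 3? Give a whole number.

Expected survivors = N0 · l_3 = 100 × 0.22 = 22 → 22

22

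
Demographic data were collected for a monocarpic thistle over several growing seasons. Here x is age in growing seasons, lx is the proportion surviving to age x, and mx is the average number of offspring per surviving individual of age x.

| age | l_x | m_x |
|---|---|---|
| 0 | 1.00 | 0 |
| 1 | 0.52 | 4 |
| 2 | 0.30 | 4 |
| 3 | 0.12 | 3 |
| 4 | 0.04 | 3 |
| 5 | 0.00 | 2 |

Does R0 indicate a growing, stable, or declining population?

growing

R0 = Σ lx·mx = 0 + 2.08 + 1.2 + 0.36 + 0.12 + 0 = 3.76
R0 > 1, so the population is growing.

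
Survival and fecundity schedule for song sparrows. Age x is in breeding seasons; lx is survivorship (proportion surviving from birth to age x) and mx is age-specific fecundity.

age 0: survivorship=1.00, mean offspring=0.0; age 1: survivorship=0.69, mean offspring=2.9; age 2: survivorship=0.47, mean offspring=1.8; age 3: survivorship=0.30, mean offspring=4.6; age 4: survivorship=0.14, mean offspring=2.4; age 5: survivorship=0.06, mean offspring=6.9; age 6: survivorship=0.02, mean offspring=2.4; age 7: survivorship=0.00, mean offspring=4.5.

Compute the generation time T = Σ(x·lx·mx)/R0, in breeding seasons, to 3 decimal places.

lx·mx: 0, 2.001, 0.846, 1.38, 0.336, 0.414, 0.048, 0 → R0 = 5.025
x·lx·mx: 0, 2.001, 1.692, 4.14, 1.344, 2.07, 0.288, 0 → Σ = 11.535
T = 11.535 / 5.025 = 2.295522… → 2.296

2.296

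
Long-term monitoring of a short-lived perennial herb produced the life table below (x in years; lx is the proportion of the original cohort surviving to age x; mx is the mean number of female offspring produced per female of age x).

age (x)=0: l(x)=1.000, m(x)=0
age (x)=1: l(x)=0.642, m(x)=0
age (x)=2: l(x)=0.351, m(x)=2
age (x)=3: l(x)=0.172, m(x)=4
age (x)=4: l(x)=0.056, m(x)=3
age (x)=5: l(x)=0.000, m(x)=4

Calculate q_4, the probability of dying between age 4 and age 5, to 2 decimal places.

1.00

q_4 = (l_4 − l_5) / l_4 = (0.056 − 0) / 0.056
     = 0.056 / 0.056 = 1 → 1.00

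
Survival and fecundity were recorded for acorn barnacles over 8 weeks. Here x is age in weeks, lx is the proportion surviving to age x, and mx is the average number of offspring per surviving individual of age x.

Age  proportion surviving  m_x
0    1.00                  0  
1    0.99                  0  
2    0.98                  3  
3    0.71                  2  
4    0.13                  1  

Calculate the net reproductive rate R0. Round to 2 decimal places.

lx·mx by age: 0, 0, 2.94, 1.42, 0.13
R0 = Σ lx·mx = 4.49 → 4.49

4.49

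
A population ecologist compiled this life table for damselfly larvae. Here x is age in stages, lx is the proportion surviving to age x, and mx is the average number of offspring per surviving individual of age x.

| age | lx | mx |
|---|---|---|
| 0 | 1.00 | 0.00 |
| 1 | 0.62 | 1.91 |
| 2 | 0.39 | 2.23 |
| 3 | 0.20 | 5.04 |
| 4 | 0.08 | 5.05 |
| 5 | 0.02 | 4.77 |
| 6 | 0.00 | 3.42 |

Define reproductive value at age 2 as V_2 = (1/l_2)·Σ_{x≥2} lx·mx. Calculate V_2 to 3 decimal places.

lx·mx for x ≥ 2: 0.8697, 1.008, 0.404, 0.0954, 0 → sum = 2.3771
V_2 = 2.3771 / l_2 = 2.3771 / 0.39 = 6.095128… → 6.095

6.095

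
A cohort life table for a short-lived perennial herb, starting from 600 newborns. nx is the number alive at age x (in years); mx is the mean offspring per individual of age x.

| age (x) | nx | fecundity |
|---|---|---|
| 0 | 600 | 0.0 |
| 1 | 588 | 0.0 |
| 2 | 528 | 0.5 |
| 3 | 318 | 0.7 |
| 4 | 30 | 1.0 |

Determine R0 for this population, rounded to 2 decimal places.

0.86

lx = nx/n0 = nx/600: 1, 0.98, 0.88, 0.53, 0.05
lx·mx by age: 0, 0, 0.44, 0.371, 0.05
R0 = Σ lx·mx = 0.861 → 0.86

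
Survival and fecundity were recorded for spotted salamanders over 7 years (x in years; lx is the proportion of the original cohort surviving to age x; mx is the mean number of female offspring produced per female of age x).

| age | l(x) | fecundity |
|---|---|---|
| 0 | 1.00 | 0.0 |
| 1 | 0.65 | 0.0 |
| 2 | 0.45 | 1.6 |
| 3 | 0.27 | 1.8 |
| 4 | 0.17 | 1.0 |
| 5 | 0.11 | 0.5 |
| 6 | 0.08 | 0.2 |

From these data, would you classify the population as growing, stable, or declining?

R0 = Σ lx·mx = 0 + 0 + 0.72 + 0.486 + 0.17 + 0.055 + 0.016 = 1.447
R0 > 1, so the population is growing.

growing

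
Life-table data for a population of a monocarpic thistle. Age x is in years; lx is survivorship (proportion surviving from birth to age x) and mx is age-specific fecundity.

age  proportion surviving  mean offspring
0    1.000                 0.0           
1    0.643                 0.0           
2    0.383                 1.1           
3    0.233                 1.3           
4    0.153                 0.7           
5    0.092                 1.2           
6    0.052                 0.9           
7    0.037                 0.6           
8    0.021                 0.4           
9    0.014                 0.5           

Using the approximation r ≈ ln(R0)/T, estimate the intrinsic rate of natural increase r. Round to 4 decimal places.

R0 = Σ lx·mx = 0 + 0 + 0.4213 + 0.3029 + 0.1071 + 0.1104 + 0.0468 + 0.0222 + 0.0084 + 0.007 = 1.0261
Σ x·lx·mx = 3.2981; T = 3.2981/1.0261 = 3.21421…
r ≈ ln(R0)/T = ln(1.0261)/3.21421… = 0.008016… → 0.0080

0.0080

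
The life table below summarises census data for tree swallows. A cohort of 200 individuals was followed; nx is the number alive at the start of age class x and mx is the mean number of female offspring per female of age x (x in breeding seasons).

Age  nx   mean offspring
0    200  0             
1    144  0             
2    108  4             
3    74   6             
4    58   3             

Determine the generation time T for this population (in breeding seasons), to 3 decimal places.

lx = nx/n0 = nx/200: 1, 0.72, 0.54, 0.37, 0.29
lx·mx: 0, 0, 2.16, 2.22, 0.87 → R0 = 5.25
x·lx·mx: 0, 0, 4.32, 6.66, 3.48 → Σ = 14.46
T = 14.46 / 5.25 = 2.754286… → 2.754

2.754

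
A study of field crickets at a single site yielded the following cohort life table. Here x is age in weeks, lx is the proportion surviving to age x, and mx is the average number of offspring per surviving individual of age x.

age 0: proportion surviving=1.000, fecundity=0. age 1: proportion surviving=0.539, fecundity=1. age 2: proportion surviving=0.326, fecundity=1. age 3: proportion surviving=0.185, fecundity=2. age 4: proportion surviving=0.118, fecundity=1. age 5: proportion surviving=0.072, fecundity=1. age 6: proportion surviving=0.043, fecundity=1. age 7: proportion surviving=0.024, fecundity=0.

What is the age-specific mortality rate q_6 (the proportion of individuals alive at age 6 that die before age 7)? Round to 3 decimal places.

0.442

q_6 = (l_6 − l_7) / l_6 = (0.043 − 0.024) / 0.043
     = 0.019 / 0.043 = 0.44186… → 0.442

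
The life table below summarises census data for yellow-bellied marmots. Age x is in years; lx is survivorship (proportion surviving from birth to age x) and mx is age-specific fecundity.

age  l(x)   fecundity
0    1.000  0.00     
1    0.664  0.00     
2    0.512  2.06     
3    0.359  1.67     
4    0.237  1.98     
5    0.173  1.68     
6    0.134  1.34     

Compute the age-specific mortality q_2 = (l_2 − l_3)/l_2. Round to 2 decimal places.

q_2 = (l_2 − l_3) / l_2 = (0.512 − 0.359) / 0.512
     = 0.153 / 0.512 = 0.298828… → 0.30

0.30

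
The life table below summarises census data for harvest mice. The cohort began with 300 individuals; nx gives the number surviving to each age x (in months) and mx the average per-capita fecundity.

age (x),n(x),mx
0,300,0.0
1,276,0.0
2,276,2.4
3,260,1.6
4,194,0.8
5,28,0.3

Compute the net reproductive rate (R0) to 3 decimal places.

4.140

lx = nx/n0 = nx/300: 1, 0.92, 0.92, 0.86667…, 0.64667…, 0.09333…
lx·mx by age: 0, 0, 2.208, 1.386667…, 0.517333…, 0.028…
R0 = Σ lx·mx = 4.14… → 4.140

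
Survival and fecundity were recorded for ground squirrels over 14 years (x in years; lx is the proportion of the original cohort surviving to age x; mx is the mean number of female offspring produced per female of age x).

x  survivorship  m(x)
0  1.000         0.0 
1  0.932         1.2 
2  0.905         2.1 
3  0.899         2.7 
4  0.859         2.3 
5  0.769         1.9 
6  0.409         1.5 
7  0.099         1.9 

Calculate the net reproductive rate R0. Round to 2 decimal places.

9.68

lx·mx by age: 0, 1.1184, 1.9005, 2.4273, 1.9757, 1.4611, 0.6135, 0.1881
R0 = Σ lx·mx = 9.6846 → 9.68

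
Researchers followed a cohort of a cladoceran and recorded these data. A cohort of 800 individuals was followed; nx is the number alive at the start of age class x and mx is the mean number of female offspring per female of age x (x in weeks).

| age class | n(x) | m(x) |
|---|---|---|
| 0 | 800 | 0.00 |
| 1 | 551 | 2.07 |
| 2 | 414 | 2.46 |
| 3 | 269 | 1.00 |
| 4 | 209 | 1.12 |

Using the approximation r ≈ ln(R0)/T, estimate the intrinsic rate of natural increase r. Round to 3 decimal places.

0.650

lx = nx/n0 = nx/800: 1, 0.68875, 0.5175, 0.33625, 0.26125
R0 = Σ lx·mx = 0 + 1.42571… + 1.27305… + 0.33625… + 0.2926… = 3.327613…
Σ x·lx·mx = 6.150963…; T = 6.150963…/3.327613… = 1.84846…
r ≈ ln(R0)/T = ln(3.327613…)/1.84846… = 0.65041… → 0.650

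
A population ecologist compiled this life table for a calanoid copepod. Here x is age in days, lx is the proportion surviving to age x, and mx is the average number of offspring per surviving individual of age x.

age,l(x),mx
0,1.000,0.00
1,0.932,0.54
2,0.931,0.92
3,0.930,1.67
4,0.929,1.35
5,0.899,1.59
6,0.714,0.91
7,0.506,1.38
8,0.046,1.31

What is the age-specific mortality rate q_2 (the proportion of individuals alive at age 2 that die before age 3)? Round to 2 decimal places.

0.00

q_2 = (l_2 − l_3) / l_2 = (0.931 − 0.93) / 0.931
     = 0.001 / 0.931 = 0.001074… → 0.00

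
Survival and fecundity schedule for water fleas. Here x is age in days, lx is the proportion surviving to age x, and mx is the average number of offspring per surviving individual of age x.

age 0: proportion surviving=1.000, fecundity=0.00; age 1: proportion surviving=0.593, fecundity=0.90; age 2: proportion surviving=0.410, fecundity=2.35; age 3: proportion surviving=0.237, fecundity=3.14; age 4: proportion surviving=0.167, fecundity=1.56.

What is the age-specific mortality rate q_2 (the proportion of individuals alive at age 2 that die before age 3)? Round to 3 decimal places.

0.422

q_2 = (l_2 − l_3) / l_2 = (0.41 − 0.237) / 0.41
     = 0.173 / 0.41 = 0.421951… → 0.422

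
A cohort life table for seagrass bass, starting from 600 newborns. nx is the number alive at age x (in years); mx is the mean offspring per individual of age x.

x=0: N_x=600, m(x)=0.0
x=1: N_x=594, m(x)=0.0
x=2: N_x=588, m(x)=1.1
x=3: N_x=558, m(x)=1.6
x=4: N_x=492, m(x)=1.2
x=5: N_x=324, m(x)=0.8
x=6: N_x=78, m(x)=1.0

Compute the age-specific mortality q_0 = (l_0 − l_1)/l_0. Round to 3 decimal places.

lx = nx/n0 = nx/600: 1, 0.99, 0.98, 0.93, 0.82, 0.54, 0.13
q_0 = (l_0 − l_1) / l_0 = (1 − 0.99) / 1
     = 0.01 / 1 = 0.01 → 0.010

0.010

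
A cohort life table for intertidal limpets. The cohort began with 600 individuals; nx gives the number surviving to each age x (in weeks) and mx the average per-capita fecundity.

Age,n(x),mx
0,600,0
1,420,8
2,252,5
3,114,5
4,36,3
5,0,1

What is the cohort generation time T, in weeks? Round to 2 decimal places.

lx = nx/n0 = nx/600: 1, 0.7, 0.42, 0.19, 0.06, 0
lx·mx: 0, 5.6, 2.1, 0.95, 0.18, 0 → R0 = 8.83
x·lx·mx: 0, 5.6, 4.2, 2.85, 0.72, 0 → Σ = 13.37
T = 13.37 / 8.83 = 1.514156… → 1.51

1.51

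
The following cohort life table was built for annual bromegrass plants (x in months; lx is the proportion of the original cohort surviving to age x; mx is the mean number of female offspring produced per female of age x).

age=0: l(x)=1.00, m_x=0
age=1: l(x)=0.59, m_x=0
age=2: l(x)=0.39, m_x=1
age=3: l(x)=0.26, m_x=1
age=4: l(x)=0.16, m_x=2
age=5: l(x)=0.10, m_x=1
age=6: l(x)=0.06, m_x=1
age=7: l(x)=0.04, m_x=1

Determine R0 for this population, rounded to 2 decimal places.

lx·mx by age: 0, 0, 0.39, 0.26, 0.32, 0.1, 0.06, 0.04
R0 = Σ lx·mx = 1.17 → 1.17

1.17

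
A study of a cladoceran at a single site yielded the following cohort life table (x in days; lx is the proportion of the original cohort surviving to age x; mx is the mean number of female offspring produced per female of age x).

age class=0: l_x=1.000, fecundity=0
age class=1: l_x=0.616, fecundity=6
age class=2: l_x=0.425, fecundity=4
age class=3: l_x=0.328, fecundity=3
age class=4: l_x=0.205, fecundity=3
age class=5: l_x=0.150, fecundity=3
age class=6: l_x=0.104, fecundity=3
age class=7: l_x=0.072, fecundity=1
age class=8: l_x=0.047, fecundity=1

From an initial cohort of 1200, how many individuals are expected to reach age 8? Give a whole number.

Expected survivors = N0 · l_8 = 1200 × 0.047 = 56.4 → 56

56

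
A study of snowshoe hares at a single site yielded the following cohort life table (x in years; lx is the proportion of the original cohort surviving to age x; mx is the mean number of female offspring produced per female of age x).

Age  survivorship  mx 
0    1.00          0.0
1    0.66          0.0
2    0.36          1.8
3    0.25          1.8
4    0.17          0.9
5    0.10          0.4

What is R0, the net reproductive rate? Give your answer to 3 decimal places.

1.291

lx·mx by age: 0, 0, 0.648, 0.45, 0.153, 0.04
R0 = Σ lx·mx = 1.291 → 1.291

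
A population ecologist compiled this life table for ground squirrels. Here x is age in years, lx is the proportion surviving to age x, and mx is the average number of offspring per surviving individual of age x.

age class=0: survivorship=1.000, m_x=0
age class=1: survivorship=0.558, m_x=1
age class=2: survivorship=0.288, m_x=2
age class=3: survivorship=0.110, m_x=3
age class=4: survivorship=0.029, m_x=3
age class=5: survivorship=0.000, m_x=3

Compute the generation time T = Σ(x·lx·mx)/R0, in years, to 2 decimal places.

lx·mx: 0, 0.558, 0.576, 0.33, 0.087, 0 → R0 = 1.551
x·lx·mx: 0, 0.558, 1.152, 0.99, 0.348, 0 → Σ = 3.048
T = 3.048 / 1.551 = 1.965184… → 1.97

1.97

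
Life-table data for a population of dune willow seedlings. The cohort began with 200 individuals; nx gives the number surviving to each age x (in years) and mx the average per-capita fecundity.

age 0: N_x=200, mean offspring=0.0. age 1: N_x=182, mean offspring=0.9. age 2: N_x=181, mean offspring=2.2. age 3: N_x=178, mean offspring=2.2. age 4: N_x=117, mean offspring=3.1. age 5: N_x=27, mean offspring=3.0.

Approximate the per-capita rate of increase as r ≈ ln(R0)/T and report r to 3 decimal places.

lx = nx/n0 = nx/200: 1, 0.91, 0.905, 0.89, 0.585, 0.135
R0 = Σ lx·mx = 0 + 0.819 + 1.991 + 1.958 + 1.8135 + 0.405 = 6.9865
Σ x·lx·mx = 19.954; T = 19.954/6.9865 = 2.85608…
r ≈ ln(R0)/T = ln(6.9865)/2.85608… = 0.68065… → 0.681

0.681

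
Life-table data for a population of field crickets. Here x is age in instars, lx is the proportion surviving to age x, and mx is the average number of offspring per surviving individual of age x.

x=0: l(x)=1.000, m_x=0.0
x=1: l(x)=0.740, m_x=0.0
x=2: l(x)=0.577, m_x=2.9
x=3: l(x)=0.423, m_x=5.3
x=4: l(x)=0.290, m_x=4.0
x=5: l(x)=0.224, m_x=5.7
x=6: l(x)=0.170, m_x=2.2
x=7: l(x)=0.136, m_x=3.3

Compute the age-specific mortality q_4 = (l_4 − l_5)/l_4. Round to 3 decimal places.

q_4 = (l_4 − l_5) / l_4 = (0.29 − 0.224) / 0.29
     = 0.066 / 0.29 = 0.227586… → 0.228

0.228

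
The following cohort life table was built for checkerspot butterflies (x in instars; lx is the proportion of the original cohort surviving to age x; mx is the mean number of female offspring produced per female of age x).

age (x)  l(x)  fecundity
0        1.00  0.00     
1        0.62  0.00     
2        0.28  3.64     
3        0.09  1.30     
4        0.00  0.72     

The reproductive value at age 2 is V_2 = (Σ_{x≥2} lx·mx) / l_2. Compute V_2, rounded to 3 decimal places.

4.058

lx·mx for x ≥ 2: 1.0192, 0.117, 0 → sum = 1.1362
V_2 = 1.1362 / l_2 = 1.1362 / 0.28 = 4.057857… → 4.058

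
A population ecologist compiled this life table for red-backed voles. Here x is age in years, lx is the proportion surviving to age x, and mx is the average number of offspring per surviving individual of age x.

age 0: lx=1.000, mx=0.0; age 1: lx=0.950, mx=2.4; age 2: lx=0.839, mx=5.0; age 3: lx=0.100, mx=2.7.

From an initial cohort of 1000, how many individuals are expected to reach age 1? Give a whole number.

Expected survivors = N0 · l_1 = 1000 × 0.950 = 950 → 950

950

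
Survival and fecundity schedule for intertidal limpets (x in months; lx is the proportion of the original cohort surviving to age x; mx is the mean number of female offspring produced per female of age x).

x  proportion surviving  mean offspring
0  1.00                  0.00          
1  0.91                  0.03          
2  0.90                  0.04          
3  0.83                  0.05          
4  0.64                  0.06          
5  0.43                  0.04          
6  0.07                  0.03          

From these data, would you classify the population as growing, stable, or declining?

R0 = Σ lx·mx = 0 + 0.0273 + 0.036 + 0.0415 + 0.0384 + 0.0172 + 0.0021 = 0.1625
R0 < 1, so the population is declining.

declining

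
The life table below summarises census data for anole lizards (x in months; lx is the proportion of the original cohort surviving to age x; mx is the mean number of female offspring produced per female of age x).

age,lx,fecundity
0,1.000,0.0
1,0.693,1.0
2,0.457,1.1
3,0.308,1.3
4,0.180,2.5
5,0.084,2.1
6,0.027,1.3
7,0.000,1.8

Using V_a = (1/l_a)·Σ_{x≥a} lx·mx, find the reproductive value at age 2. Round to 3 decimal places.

lx·mx for x ≥ 2: 0.5027, 0.4004, 0.45, 0.1764, 0.0351, 0 → sum = 1.5646
V_2 = 1.5646 / l_2 = 1.5646 / 0.457 = 3.423632… → 3.424

3.424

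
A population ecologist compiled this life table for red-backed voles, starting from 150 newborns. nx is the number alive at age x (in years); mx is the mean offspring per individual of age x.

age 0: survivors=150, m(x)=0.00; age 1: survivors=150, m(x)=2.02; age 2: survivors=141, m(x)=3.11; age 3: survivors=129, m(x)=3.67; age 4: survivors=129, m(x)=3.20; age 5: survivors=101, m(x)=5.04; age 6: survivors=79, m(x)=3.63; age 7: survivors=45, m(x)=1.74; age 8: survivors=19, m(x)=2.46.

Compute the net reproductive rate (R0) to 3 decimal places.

16.991

lx = nx/n0 = nx/150: 1, 1, 0.94, 0.86, 0.86, 0.67333…, 0.52667…, 0.3, 0.12667…
lx·mx by age: 0, 2.02, 2.9234, 3.1562, 2.752, 3.3936…, 1.9118…, 0.522, 0.3116…
R0 = Σ lx·mx = 16.9906… → 16.991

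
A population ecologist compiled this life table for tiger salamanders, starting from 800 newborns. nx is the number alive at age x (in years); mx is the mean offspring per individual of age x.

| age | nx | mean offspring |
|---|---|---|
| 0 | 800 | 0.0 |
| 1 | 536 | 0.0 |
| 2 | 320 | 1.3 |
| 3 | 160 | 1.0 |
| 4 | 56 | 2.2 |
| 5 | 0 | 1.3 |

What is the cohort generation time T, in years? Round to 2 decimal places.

lx = nx/n0 = nx/800: 1, 0.67, 0.4, 0.2, 0.07, 0
lx·mx: 0, 0, 0.52, 0.2, 0.154, 0 → R0 = 0.874
x·lx·mx: 0, 0, 1.04, 0.6, 0.616, 0 → Σ = 2.256
T = 2.256 / 0.874 = 2.581236… → 2.58

2.58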